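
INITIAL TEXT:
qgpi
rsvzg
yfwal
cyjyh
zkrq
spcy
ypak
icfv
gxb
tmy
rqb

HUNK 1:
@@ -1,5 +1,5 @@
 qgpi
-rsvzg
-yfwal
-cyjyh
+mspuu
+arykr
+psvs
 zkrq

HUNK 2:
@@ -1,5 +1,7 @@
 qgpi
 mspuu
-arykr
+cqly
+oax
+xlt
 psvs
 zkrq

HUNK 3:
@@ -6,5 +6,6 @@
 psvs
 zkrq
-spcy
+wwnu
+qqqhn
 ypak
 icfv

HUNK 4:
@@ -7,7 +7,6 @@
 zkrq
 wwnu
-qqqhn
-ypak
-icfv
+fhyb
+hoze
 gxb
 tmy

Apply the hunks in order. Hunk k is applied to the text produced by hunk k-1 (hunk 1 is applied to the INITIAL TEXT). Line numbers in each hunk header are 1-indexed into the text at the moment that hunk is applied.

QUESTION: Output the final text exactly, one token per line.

Answer: qgpi
mspuu
cqly
oax
xlt
psvs
zkrq
wwnu
fhyb
hoze
gxb
tmy
rqb

Derivation:
Hunk 1: at line 1 remove [rsvzg,yfwal,cyjyh] add [mspuu,arykr,psvs] -> 11 lines: qgpi mspuu arykr psvs zkrq spcy ypak icfv gxb tmy rqb
Hunk 2: at line 1 remove [arykr] add [cqly,oax,xlt] -> 13 lines: qgpi mspuu cqly oax xlt psvs zkrq spcy ypak icfv gxb tmy rqb
Hunk 3: at line 6 remove [spcy] add [wwnu,qqqhn] -> 14 lines: qgpi mspuu cqly oax xlt psvs zkrq wwnu qqqhn ypak icfv gxb tmy rqb
Hunk 4: at line 7 remove [qqqhn,ypak,icfv] add [fhyb,hoze] -> 13 lines: qgpi mspuu cqly oax xlt psvs zkrq wwnu fhyb hoze gxb tmy rqb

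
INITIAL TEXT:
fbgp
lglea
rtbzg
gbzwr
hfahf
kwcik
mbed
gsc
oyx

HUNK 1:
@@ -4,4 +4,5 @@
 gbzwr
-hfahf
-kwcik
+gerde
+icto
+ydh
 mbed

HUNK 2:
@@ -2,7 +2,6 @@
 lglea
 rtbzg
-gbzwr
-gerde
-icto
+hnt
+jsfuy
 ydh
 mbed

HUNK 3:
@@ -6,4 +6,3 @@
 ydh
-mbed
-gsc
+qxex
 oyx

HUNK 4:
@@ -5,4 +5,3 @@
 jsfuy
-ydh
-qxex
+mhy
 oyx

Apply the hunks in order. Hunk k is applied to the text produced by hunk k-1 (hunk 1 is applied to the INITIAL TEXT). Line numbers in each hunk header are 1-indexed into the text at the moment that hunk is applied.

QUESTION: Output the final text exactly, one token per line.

Answer: fbgp
lglea
rtbzg
hnt
jsfuy
mhy
oyx

Derivation:
Hunk 1: at line 4 remove [hfahf,kwcik] add [gerde,icto,ydh] -> 10 lines: fbgp lglea rtbzg gbzwr gerde icto ydh mbed gsc oyx
Hunk 2: at line 2 remove [gbzwr,gerde,icto] add [hnt,jsfuy] -> 9 lines: fbgp lglea rtbzg hnt jsfuy ydh mbed gsc oyx
Hunk 3: at line 6 remove [mbed,gsc] add [qxex] -> 8 lines: fbgp lglea rtbzg hnt jsfuy ydh qxex oyx
Hunk 4: at line 5 remove [ydh,qxex] add [mhy] -> 7 lines: fbgp lglea rtbzg hnt jsfuy mhy oyx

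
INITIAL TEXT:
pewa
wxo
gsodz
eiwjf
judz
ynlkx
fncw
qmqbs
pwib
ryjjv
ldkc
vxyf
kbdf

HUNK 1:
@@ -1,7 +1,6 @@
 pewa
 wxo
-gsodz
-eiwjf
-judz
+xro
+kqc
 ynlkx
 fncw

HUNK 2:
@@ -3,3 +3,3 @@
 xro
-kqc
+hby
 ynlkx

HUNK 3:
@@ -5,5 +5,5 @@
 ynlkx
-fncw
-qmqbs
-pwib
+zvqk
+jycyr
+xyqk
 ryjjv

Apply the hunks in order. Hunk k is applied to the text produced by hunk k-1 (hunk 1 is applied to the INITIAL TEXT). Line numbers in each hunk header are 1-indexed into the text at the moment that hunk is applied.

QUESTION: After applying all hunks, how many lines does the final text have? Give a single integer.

Hunk 1: at line 1 remove [gsodz,eiwjf,judz] add [xro,kqc] -> 12 lines: pewa wxo xro kqc ynlkx fncw qmqbs pwib ryjjv ldkc vxyf kbdf
Hunk 2: at line 3 remove [kqc] add [hby] -> 12 lines: pewa wxo xro hby ynlkx fncw qmqbs pwib ryjjv ldkc vxyf kbdf
Hunk 3: at line 5 remove [fncw,qmqbs,pwib] add [zvqk,jycyr,xyqk] -> 12 lines: pewa wxo xro hby ynlkx zvqk jycyr xyqk ryjjv ldkc vxyf kbdf
Final line count: 12

Answer: 12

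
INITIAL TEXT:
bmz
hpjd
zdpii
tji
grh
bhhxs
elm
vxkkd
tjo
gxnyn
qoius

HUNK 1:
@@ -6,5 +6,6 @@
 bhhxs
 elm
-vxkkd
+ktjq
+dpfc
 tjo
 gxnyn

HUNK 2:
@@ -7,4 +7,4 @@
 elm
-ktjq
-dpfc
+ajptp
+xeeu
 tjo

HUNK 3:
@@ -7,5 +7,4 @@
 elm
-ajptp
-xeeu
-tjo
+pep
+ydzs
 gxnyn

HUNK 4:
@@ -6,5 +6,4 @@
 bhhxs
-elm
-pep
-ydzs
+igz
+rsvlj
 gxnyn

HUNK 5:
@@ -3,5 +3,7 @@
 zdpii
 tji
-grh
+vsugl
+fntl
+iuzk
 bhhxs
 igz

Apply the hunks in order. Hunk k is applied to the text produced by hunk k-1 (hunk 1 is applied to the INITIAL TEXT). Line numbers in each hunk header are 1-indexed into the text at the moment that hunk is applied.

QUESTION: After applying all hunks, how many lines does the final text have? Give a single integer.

Hunk 1: at line 6 remove [vxkkd] add [ktjq,dpfc] -> 12 lines: bmz hpjd zdpii tji grh bhhxs elm ktjq dpfc tjo gxnyn qoius
Hunk 2: at line 7 remove [ktjq,dpfc] add [ajptp,xeeu] -> 12 lines: bmz hpjd zdpii tji grh bhhxs elm ajptp xeeu tjo gxnyn qoius
Hunk 3: at line 7 remove [ajptp,xeeu,tjo] add [pep,ydzs] -> 11 lines: bmz hpjd zdpii tji grh bhhxs elm pep ydzs gxnyn qoius
Hunk 4: at line 6 remove [elm,pep,ydzs] add [igz,rsvlj] -> 10 lines: bmz hpjd zdpii tji grh bhhxs igz rsvlj gxnyn qoius
Hunk 5: at line 3 remove [grh] add [vsugl,fntl,iuzk] -> 12 lines: bmz hpjd zdpii tji vsugl fntl iuzk bhhxs igz rsvlj gxnyn qoius
Final line count: 12

Answer: 12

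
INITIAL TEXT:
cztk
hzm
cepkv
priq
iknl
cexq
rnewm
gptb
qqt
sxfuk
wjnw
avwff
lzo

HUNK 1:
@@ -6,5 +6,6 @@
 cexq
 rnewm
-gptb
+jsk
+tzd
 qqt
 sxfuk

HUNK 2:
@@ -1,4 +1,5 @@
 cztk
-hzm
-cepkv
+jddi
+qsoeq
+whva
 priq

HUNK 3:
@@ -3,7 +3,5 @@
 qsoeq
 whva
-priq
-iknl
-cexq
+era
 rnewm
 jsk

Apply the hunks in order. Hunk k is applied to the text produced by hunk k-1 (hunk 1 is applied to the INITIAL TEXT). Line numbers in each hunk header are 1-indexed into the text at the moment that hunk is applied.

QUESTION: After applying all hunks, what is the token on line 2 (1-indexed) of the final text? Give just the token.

Hunk 1: at line 6 remove [gptb] add [jsk,tzd] -> 14 lines: cztk hzm cepkv priq iknl cexq rnewm jsk tzd qqt sxfuk wjnw avwff lzo
Hunk 2: at line 1 remove [hzm,cepkv] add [jddi,qsoeq,whva] -> 15 lines: cztk jddi qsoeq whva priq iknl cexq rnewm jsk tzd qqt sxfuk wjnw avwff lzo
Hunk 3: at line 3 remove [priq,iknl,cexq] add [era] -> 13 lines: cztk jddi qsoeq whva era rnewm jsk tzd qqt sxfuk wjnw avwff lzo
Final line 2: jddi

Answer: jddi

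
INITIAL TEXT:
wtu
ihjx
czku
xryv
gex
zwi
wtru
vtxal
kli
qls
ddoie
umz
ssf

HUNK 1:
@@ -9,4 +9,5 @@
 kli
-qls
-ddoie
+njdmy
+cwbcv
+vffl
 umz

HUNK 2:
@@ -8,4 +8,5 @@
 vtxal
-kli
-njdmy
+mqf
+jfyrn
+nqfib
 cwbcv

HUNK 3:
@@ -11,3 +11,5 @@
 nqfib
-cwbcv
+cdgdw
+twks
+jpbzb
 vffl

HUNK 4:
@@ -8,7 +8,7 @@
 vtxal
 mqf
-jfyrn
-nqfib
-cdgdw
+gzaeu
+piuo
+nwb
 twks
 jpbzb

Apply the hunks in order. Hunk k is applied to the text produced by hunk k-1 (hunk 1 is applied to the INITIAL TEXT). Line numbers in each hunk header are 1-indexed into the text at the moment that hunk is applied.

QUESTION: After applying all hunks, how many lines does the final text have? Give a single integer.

Answer: 17

Derivation:
Hunk 1: at line 9 remove [qls,ddoie] add [njdmy,cwbcv,vffl] -> 14 lines: wtu ihjx czku xryv gex zwi wtru vtxal kli njdmy cwbcv vffl umz ssf
Hunk 2: at line 8 remove [kli,njdmy] add [mqf,jfyrn,nqfib] -> 15 lines: wtu ihjx czku xryv gex zwi wtru vtxal mqf jfyrn nqfib cwbcv vffl umz ssf
Hunk 3: at line 11 remove [cwbcv] add [cdgdw,twks,jpbzb] -> 17 lines: wtu ihjx czku xryv gex zwi wtru vtxal mqf jfyrn nqfib cdgdw twks jpbzb vffl umz ssf
Hunk 4: at line 8 remove [jfyrn,nqfib,cdgdw] add [gzaeu,piuo,nwb] -> 17 lines: wtu ihjx czku xryv gex zwi wtru vtxal mqf gzaeu piuo nwb twks jpbzb vffl umz ssf
Final line count: 17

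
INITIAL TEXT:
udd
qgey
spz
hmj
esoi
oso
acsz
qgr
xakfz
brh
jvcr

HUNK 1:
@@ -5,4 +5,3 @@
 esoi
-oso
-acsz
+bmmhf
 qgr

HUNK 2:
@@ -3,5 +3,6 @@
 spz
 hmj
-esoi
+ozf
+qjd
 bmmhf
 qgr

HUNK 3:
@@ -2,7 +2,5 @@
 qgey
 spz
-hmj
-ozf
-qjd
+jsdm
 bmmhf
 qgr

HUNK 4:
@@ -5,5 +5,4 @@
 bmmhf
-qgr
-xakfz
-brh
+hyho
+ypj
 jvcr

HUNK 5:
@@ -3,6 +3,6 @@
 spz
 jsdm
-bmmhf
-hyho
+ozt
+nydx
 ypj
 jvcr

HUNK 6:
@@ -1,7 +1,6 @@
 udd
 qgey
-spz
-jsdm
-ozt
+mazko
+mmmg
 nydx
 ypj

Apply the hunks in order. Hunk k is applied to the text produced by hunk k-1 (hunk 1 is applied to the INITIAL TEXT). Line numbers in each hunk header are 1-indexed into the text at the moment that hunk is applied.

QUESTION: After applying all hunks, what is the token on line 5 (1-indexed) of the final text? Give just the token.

Hunk 1: at line 5 remove [oso,acsz] add [bmmhf] -> 10 lines: udd qgey spz hmj esoi bmmhf qgr xakfz brh jvcr
Hunk 2: at line 3 remove [esoi] add [ozf,qjd] -> 11 lines: udd qgey spz hmj ozf qjd bmmhf qgr xakfz brh jvcr
Hunk 3: at line 2 remove [hmj,ozf,qjd] add [jsdm] -> 9 lines: udd qgey spz jsdm bmmhf qgr xakfz brh jvcr
Hunk 4: at line 5 remove [qgr,xakfz,brh] add [hyho,ypj] -> 8 lines: udd qgey spz jsdm bmmhf hyho ypj jvcr
Hunk 5: at line 3 remove [bmmhf,hyho] add [ozt,nydx] -> 8 lines: udd qgey spz jsdm ozt nydx ypj jvcr
Hunk 6: at line 1 remove [spz,jsdm,ozt] add [mazko,mmmg] -> 7 lines: udd qgey mazko mmmg nydx ypj jvcr
Final line 5: nydx

Answer: nydx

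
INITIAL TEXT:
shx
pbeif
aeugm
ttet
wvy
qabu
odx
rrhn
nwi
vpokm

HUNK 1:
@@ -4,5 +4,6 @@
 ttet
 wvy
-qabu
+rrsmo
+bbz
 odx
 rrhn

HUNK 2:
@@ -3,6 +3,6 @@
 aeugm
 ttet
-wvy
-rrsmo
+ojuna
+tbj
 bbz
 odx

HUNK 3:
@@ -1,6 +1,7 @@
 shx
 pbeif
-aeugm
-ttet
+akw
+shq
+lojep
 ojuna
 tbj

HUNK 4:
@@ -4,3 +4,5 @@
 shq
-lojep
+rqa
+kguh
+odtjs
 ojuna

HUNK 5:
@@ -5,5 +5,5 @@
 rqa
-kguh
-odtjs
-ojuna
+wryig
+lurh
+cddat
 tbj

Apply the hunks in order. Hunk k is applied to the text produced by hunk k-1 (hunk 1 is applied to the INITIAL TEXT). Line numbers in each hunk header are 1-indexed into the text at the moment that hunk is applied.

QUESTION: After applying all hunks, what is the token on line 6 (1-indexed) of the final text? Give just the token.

Hunk 1: at line 4 remove [qabu] add [rrsmo,bbz] -> 11 lines: shx pbeif aeugm ttet wvy rrsmo bbz odx rrhn nwi vpokm
Hunk 2: at line 3 remove [wvy,rrsmo] add [ojuna,tbj] -> 11 lines: shx pbeif aeugm ttet ojuna tbj bbz odx rrhn nwi vpokm
Hunk 3: at line 1 remove [aeugm,ttet] add [akw,shq,lojep] -> 12 lines: shx pbeif akw shq lojep ojuna tbj bbz odx rrhn nwi vpokm
Hunk 4: at line 4 remove [lojep] add [rqa,kguh,odtjs] -> 14 lines: shx pbeif akw shq rqa kguh odtjs ojuna tbj bbz odx rrhn nwi vpokm
Hunk 5: at line 5 remove [kguh,odtjs,ojuna] add [wryig,lurh,cddat] -> 14 lines: shx pbeif akw shq rqa wryig lurh cddat tbj bbz odx rrhn nwi vpokm
Final line 6: wryig

Answer: wryig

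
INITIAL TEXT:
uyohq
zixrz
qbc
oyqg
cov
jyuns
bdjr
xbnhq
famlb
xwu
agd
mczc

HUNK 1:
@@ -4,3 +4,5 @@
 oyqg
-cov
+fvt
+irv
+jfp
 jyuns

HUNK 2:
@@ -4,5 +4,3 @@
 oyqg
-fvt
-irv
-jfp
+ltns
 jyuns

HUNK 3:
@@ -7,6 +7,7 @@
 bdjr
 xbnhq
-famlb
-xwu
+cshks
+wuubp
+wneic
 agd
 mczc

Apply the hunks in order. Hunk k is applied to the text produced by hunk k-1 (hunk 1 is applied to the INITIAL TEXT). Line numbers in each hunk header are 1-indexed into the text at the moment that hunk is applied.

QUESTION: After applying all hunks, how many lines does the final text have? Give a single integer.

Answer: 13

Derivation:
Hunk 1: at line 4 remove [cov] add [fvt,irv,jfp] -> 14 lines: uyohq zixrz qbc oyqg fvt irv jfp jyuns bdjr xbnhq famlb xwu agd mczc
Hunk 2: at line 4 remove [fvt,irv,jfp] add [ltns] -> 12 lines: uyohq zixrz qbc oyqg ltns jyuns bdjr xbnhq famlb xwu agd mczc
Hunk 3: at line 7 remove [famlb,xwu] add [cshks,wuubp,wneic] -> 13 lines: uyohq zixrz qbc oyqg ltns jyuns bdjr xbnhq cshks wuubp wneic agd mczc
Final line count: 13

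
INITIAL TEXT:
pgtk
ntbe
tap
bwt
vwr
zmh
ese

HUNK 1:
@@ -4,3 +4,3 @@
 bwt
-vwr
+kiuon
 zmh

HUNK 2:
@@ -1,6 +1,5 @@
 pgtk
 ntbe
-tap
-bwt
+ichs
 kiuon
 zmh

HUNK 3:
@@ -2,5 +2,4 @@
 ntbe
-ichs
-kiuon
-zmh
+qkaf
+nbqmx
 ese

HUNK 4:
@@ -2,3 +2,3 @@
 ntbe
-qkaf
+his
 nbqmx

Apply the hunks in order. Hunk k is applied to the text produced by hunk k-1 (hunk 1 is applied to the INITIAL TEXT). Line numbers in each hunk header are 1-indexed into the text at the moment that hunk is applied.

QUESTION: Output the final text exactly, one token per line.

Hunk 1: at line 4 remove [vwr] add [kiuon] -> 7 lines: pgtk ntbe tap bwt kiuon zmh ese
Hunk 2: at line 1 remove [tap,bwt] add [ichs] -> 6 lines: pgtk ntbe ichs kiuon zmh ese
Hunk 3: at line 2 remove [ichs,kiuon,zmh] add [qkaf,nbqmx] -> 5 lines: pgtk ntbe qkaf nbqmx ese
Hunk 4: at line 2 remove [qkaf] add [his] -> 5 lines: pgtk ntbe his nbqmx ese

Answer: pgtk
ntbe
his
nbqmx
ese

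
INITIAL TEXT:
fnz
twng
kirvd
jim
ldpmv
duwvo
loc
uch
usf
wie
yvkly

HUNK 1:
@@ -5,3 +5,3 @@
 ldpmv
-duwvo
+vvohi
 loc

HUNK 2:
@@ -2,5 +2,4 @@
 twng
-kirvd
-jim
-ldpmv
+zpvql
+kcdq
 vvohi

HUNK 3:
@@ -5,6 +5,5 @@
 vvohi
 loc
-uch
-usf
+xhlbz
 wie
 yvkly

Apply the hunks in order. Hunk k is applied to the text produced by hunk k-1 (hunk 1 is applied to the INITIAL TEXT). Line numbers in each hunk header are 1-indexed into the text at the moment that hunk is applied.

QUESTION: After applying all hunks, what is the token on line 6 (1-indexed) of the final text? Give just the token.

Hunk 1: at line 5 remove [duwvo] add [vvohi] -> 11 lines: fnz twng kirvd jim ldpmv vvohi loc uch usf wie yvkly
Hunk 2: at line 2 remove [kirvd,jim,ldpmv] add [zpvql,kcdq] -> 10 lines: fnz twng zpvql kcdq vvohi loc uch usf wie yvkly
Hunk 3: at line 5 remove [uch,usf] add [xhlbz] -> 9 lines: fnz twng zpvql kcdq vvohi loc xhlbz wie yvkly
Final line 6: loc

Answer: loc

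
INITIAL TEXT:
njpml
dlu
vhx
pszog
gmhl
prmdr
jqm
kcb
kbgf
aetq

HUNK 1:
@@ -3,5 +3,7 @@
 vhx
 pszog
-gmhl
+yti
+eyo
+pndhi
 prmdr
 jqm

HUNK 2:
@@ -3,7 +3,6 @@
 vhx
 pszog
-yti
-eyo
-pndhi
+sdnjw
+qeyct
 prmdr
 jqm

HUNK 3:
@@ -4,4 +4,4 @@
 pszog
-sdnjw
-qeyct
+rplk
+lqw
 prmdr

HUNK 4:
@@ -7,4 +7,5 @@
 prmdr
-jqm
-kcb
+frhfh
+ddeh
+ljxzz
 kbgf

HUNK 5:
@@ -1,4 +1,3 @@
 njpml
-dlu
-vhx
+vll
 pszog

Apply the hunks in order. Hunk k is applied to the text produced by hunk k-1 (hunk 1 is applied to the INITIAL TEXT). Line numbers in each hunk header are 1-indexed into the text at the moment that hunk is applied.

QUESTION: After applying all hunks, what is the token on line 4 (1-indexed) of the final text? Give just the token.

Answer: rplk

Derivation:
Hunk 1: at line 3 remove [gmhl] add [yti,eyo,pndhi] -> 12 lines: njpml dlu vhx pszog yti eyo pndhi prmdr jqm kcb kbgf aetq
Hunk 2: at line 3 remove [yti,eyo,pndhi] add [sdnjw,qeyct] -> 11 lines: njpml dlu vhx pszog sdnjw qeyct prmdr jqm kcb kbgf aetq
Hunk 3: at line 4 remove [sdnjw,qeyct] add [rplk,lqw] -> 11 lines: njpml dlu vhx pszog rplk lqw prmdr jqm kcb kbgf aetq
Hunk 4: at line 7 remove [jqm,kcb] add [frhfh,ddeh,ljxzz] -> 12 lines: njpml dlu vhx pszog rplk lqw prmdr frhfh ddeh ljxzz kbgf aetq
Hunk 5: at line 1 remove [dlu,vhx] add [vll] -> 11 lines: njpml vll pszog rplk lqw prmdr frhfh ddeh ljxzz kbgf aetq
Final line 4: rplk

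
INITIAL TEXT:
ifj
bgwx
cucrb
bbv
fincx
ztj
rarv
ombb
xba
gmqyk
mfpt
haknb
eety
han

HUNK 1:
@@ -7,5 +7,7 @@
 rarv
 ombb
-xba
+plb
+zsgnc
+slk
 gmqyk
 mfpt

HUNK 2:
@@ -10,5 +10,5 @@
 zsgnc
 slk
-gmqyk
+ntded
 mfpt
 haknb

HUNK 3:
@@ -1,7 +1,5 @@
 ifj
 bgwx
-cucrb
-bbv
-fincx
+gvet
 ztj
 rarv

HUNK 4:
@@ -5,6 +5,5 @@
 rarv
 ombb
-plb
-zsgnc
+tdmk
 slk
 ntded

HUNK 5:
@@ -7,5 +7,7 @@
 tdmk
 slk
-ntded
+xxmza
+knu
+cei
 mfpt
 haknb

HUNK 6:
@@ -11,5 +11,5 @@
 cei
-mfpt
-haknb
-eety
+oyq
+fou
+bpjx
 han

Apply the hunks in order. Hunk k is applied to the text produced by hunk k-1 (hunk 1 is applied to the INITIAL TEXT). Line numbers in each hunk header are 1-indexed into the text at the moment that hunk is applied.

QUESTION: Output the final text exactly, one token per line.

Hunk 1: at line 7 remove [xba] add [plb,zsgnc,slk] -> 16 lines: ifj bgwx cucrb bbv fincx ztj rarv ombb plb zsgnc slk gmqyk mfpt haknb eety han
Hunk 2: at line 10 remove [gmqyk] add [ntded] -> 16 lines: ifj bgwx cucrb bbv fincx ztj rarv ombb plb zsgnc slk ntded mfpt haknb eety han
Hunk 3: at line 1 remove [cucrb,bbv,fincx] add [gvet] -> 14 lines: ifj bgwx gvet ztj rarv ombb plb zsgnc slk ntded mfpt haknb eety han
Hunk 4: at line 5 remove [plb,zsgnc] add [tdmk] -> 13 lines: ifj bgwx gvet ztj rarv ombb tdmk slk ntded mfpt haknb eety han
Hunk 5: at line 7 remove [ntded] add [xxmza,knu,cei] -> 15 lines: ifj bgwx gvet ztj rarv ombb tdmk slk xxmza knu cei mfpt haknb eety han
Hunk 6: at line 11 remove [mfpt,haknb,eety] add [oyq,fou,bpjx] -> 15 lines: ifj bgwx gvet ztj rarv ombb tdmk slk xxmza knu cei oyq fou bpjx han

Answer: ifj
bgwx
gvet
ztj
rarv
ombb
tdmk
slk
xxmza
knu
cei
oyq
fou
bpjx
han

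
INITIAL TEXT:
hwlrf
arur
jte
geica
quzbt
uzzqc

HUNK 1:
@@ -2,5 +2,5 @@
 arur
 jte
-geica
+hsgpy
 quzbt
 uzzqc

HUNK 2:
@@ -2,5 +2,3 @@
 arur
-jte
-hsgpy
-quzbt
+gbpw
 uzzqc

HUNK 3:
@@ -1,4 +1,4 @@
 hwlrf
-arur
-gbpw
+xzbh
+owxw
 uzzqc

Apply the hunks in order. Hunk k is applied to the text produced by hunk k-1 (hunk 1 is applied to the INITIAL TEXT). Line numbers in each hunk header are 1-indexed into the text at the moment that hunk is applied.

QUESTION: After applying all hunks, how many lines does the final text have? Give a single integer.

Answer: 4

Derivation:
Hunk 1: at line 2 remove [geica] add [hsgpy] -> 6 lines: hwlrf arur jte hsgpy quzbt uzzqc
Hunk 2: at line 2 remove [jte,hsgpy,quzbt] add [gbpw] -> 4 lines: hwlrf arur gbpw uzzqc
Hunk 3: at line 1 remove [arur,gbpw] add [xzbh,owxw] -> 4 lines: hwlrf xzbh owxw uzzqc
Final line count: 4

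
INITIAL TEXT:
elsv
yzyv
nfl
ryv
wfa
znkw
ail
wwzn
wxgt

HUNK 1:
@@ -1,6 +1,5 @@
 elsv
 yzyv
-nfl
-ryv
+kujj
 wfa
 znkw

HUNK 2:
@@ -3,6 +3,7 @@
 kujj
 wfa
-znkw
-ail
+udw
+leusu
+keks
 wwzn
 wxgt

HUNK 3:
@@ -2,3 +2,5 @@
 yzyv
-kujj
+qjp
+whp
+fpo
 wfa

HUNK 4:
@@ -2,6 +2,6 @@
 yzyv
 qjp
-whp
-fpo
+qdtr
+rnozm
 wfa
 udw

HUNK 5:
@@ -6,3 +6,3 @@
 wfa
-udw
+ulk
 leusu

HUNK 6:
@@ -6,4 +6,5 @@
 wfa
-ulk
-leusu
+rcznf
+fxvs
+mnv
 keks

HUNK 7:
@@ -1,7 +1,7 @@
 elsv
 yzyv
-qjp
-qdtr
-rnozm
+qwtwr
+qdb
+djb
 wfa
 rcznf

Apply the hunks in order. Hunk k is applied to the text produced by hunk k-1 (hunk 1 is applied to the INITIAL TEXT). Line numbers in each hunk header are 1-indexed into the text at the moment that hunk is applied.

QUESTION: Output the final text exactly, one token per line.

Hunk 1: at line 1 remove [nfl,ryv] add [kujj] -> 8 lines: elsv yzyv kujj wfa znkw ail wwzn wxgt
Hunk 2: at line 3 remove [znkw,ail] add [udw,leusu,keks] -> 9 lines: elsv yzyv kujj wfa udw leusu keks wwzn wxgt
Hunk 3: at line 2 remove [kujj] add [qjp,whp,fpo] -> 11 lines: elsv yzyv qjp whp fpo wfa udw leusu keks wwzn wxgt
Hunk 4: at line 2 remove [whp,fpo] add [qdtr,rnozm] -> 11 lines: elsv yzyv qjp qdtr rnozm wfa udw leusu keks wwzn wxgt
Hunk 5: at line 6 remove [udw] add [ulk] -> 11 lines: elsv yzyv qjp qdtr rnozm wfa ulk leusu keks wwzn wxgt
Hunk 6: at line 6 remove [ulk,leusu] add [rcznf,fxvs,mnv] -> 12 lines: elsv yzyv qjp qdtr rnozm wfa rcznf fxvs mnv keks wwzn wxgt
Hunk 7: at line 1 remove [qjp,qdtr,rnozm] add [qwtwr,qdb,djb] -> 12 lines: elsv yzyv qwtwr qdb djb wfa rcznf fxvs mnv keks wwzn wxgt

Answer: elsv
yzyv
qwtwr
qdb
djb
wfa
rcznf
fxvs
mnv
keks
wwzn
wxgt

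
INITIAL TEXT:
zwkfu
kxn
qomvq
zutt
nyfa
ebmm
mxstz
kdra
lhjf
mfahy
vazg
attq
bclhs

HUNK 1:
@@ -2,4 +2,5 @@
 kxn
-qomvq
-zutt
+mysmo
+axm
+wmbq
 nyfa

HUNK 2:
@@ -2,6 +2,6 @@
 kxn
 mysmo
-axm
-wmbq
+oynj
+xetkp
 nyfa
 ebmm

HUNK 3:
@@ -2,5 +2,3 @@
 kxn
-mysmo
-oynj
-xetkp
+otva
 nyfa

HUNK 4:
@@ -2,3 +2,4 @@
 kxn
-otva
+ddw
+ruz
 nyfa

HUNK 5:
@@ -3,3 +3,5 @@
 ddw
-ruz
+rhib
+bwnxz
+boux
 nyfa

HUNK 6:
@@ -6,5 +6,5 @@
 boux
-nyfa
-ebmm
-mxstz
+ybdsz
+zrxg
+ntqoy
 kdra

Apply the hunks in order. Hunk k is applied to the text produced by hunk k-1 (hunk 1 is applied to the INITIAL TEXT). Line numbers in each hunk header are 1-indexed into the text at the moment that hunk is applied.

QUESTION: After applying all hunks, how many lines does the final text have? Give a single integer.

Answer: 15

Derivation:
Hunk 1: at line 2 remove [qomvq,zutt] add [mysmo,axm,wmbq] -> 14 lines: zwkfu kxn mysmo axm wmbq nyfa ebmm mxstz kdra lhjf mfahy vazg attq bclhs
Hunk 2: at line 2 remove [axm,wmbq] add [oynj,xetkp] -> 14 lines: zwkfu kxn mysmo oynj xetkp nyfa ebmm mxstz kdra lhjf mfahy vazg attq bclhs
Hunk 3: at line 2 remove [mysmo,oynj,xetkp] add [otva] -> 12 lines: zwkfu kxn otva nyfa ebmm mxstz kdra lhjf mfahy vazg attq bclhs
Hunk 4: at line 2 remove [otva] add [ddw,ruz] -> 13 lines: zwkfu kxn ddw ruz nyfa ebmm mxstz kdra lhjf mfahy vazg attq bclhs
Hunk 5: at line 3 remove [ruz] add [rhib,bwnxz,boux] -> 15 lines: zwkfu kxn ddw rhib bwnxz boux nyfa ebmm mxstz kdra lhjf mfahy vazg attq bclhs
Hunk 6: at line 6 remove [nyfa,ebmm,mxstz] add [ybdsz,zrxg,ntqoy] -> 15 lines: zwkfu kxn ddw rhib bwnxz boux ybdsz zrxg ntqoy kdra lhjf mfahy vazg attq bclhs
Final line count: 15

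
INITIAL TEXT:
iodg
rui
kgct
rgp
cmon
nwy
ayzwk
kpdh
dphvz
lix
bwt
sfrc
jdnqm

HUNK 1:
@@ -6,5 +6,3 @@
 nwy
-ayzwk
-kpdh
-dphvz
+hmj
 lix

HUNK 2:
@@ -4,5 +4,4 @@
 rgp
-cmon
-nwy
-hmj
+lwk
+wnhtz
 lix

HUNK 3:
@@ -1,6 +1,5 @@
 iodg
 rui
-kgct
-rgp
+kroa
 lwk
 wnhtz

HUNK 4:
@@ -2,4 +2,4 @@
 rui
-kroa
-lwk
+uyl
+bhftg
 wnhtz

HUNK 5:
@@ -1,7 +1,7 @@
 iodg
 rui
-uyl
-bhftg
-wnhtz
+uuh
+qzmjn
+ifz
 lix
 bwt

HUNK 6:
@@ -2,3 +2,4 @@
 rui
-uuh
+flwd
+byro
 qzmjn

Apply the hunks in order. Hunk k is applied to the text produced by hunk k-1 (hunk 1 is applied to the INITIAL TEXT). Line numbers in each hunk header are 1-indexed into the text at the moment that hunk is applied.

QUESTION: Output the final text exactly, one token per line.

Answer: iodg
rui
flwd
byro
qzmjn
ifz
lix
bwt
sfrc
jdnqm

Derivation:
Hunk 1: at line 6 remove [ayzwk,kpdh,dphvz] add [hmj] -> 11 lines: iodg rui kgct rgp cmon nwy hmj lix bwt sfrc jdnqm
Hunk 2: at line 4 remove [cmon,nwy,hmj] add [lwk,wnhtz] -> 10 lines: iodg rui kgct rgp lwk wnhtz lix bwt sfrc jdnqm
Hunk 3: at line 1 remove [kgct,rgp] add [kroa] -> 9 lines: iodg rui kroa lwk wnhtz lix bwt sfrc jdnqm
Hunk 4: at line 2 remove [kroa,lwk] add [uyl,bhftg] -> 9 lines: iodg rui uyl bhftg wnhtz lix bwt sfrc jdnqm
Hunk 5: at line 1 remove [uyl,bhftg,wnhtz] add [uuh,qzmjn,ifz] -> 9 lines: iodg rui uuh qzmjn ifz lix bwt sfrc jdnqm
Hunk 6: at line 2 remove [uuh] add [flwd,byro] -> 10 lines: iodg rui flwd byro qzmjn ifz lix bwt sfrc jdnqm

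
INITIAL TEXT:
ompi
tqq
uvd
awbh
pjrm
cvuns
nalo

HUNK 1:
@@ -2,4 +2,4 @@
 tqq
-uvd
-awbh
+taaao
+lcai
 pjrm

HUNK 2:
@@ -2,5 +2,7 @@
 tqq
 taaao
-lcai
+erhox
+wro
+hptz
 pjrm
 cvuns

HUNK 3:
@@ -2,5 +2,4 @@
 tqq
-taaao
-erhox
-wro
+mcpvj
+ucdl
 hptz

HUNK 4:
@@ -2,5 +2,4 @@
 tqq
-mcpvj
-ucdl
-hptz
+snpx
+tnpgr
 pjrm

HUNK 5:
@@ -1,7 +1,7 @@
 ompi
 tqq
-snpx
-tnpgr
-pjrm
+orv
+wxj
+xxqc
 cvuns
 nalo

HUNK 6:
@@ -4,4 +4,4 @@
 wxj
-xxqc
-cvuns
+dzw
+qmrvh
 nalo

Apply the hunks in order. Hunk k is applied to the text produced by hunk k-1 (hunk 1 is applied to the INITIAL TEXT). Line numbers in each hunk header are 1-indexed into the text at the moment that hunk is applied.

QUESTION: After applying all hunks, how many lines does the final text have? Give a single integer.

Hunk 1: at line 2 remove [uvd,awbh] add [taaao,lcai] -> 7 lines: ompi tqq taaao lcai pjrm cvuns nalo
Hunk 2: at line 2 remove [lcai] add [erhox,wro,hptz] -> 9 lines: ompi tqq taaao erhox wro hptz pjrm cvuns nalo
Hunk 3: at line 2 remove [taaao,erhox,wro] add [mcpvj,ucdl] -> 8 lines: ompi tqq mcpvj ucdl hptz pjrm cvuns nalo
Hunk 4: at line 2 remove [mcpvj,ucdl,hptz] add [snpx,tnpgr] -> 7 lines: ompi tqq snpx tnpgr pjrm cvuns nalo
Hunk 5: at line 1 remove [snpx,tnpgr,pjrm] add [orv,wxj,xxqc] -> 7 lines: ompi tqq orv wxj xxqc cvuns nalo
Hunk 6: at line 4 remove [xxqc,cvuns] add [dzw,qmrvh] -> 7 lines: ompi tqq orv wxj dzw qmrvh nalo
Final line count: 7

Answer: 7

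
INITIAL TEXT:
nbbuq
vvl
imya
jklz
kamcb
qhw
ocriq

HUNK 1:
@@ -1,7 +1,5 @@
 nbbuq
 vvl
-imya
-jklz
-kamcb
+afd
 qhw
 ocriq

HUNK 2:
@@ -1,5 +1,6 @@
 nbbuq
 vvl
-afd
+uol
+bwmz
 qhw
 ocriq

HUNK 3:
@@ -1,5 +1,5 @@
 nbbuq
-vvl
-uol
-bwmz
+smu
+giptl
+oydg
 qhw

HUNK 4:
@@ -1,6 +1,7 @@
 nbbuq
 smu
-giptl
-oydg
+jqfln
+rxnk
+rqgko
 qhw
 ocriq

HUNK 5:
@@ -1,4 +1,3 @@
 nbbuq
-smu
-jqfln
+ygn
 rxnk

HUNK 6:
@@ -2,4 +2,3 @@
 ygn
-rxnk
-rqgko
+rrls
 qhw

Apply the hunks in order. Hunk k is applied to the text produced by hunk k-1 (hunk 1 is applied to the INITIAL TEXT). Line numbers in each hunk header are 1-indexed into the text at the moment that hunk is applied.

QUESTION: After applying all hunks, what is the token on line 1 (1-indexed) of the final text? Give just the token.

Answer: nbbuq

Derivation:
Hunk 1: at line 1 remove [imya,jklz,kamcb] add [afd] -> 5 lines: nbbuq vvl afd qhw ocriq
Hunk 2: at line 1 remove [afd] add [uol,bwmz] -> 6 lines: nbbuq vvl uol bwmz qhw ocriq
Hunk 3: at line 1 remove [vvl,uol,bwmz] add [smu,giptl,oydg] -> 6 lines: nbbuq smu giptl oydg qhw ocriq
Hunk 4: at line 1 remove [giptl,oydg] add [jqfln,rxnk,rqgko] -> 7 lines: nbbuq smu jqfln rxnk rqgko qhw ocriq
Hunk 5: at line 1 remove [smu,jqfln] add [ygn] -> 6 lines: nbbuq ygn rxnk rqgko qhw ocriq
Hunk 6: at line 2 remove [rxnk,rqgko] add [rrls] -> 5 lines: nbbuq ygn rrls qhw ocriq
Final line 1: nbbuq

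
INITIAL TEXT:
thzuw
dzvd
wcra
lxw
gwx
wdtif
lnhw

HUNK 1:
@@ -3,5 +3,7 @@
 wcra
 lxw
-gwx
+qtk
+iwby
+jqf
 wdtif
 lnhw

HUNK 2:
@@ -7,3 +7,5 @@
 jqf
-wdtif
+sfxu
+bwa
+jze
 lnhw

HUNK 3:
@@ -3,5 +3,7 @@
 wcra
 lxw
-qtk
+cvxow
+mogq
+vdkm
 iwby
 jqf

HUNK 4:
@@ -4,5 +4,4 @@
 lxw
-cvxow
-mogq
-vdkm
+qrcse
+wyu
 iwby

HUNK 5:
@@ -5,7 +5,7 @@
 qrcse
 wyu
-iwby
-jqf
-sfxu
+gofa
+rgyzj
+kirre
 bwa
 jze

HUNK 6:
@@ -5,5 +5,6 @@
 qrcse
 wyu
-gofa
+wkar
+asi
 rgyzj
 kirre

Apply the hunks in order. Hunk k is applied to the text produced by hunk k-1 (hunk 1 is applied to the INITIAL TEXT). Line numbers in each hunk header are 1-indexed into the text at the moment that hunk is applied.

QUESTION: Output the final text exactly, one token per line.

Hunk 1: at line 3 remove [gwx] add [qtk,iwby,jqf] -> 9 lines: thzuw dzvd wcra lxw qtk iwby jqf wdtif lnhw
Hunk 2: at line 7 remove [wdtif] add [sfxu,bwa,jze] -> 11 lines: thzuw dzvd wcra lxw qtk iwby jqf sfxu bwa jze lnhw
Hunk 3: at line 3 remove [qtk] add [cvxow,mogq,vdkm] -> 13 lines: thzuw dzvd wcra lxw cvxow mogq vdkm iwby jqf sfxu bwa jze lnhw
Hunk 4: at line 4 remove [cvxow,mogq,vdkm] add [qrcse,wyu] -> 12 lines: thzuw dzvd wcra lxw qrcse wyu iwby jqf sfxu bwa jze lnhw
Hunk 5: at line 5 remove [iwby,jqf,sfxu] add [gofa,rgyzj,kirre] -> 12 lines: thzuw dzvd wcra lxw qrcse wyu gofa rgyzj kirre bwa jze lnhw
Hunk 6: at line 5 remove [gofa] add [wkar,asi] -> 13 lines: thzuw dzvd wcra lxw qrcse wyu wkar asi rgyzj kirre bwa jze lnhw

Answer: thzuw
dzvd
wcra
lxw
qrcse
wyu
wkar
asi
rgyzj
kirre
bwa
jze
lnhw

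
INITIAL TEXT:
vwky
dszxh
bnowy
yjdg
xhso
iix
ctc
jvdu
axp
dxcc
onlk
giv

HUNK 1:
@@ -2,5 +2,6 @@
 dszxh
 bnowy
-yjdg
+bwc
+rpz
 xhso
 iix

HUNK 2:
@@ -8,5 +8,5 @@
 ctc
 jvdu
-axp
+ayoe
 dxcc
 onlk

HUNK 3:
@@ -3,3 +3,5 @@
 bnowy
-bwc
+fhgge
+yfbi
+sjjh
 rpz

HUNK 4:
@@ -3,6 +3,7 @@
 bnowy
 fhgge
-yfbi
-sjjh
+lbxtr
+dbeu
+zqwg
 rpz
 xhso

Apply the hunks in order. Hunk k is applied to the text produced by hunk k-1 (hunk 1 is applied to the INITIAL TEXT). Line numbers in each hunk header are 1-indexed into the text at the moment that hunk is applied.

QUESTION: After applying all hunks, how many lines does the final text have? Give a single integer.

Answer: 16

Derivation:
Hunk 1: at line 2 remove [yjdg] add [bwc,rpz] -> 13 lines: vwky dszxh bnowy bwc rpz xhso iix ctc jvdu axp dxcc onlk giv
Hunk 2: at line 8 remove [axp] add [ayoe] -> 13 lines: vwky dszxh bnowy bwc rpz xhso iix ctc jvdu ayoe dxcc onlk giv
Hunk 3: at line 3 remove [bwc] add [fhgge,yfbi,sjjh] -> 15 lines: vwky dszxh bnowy fhgge yfbi sjjh rpz xhso iix ctc jvdu ayoe dxcc onlk giv
Hunk 4: at line 3 remove [yfbi,sjjh] add [lbxtr,dbeu,zqwg] -> 16 lines: vwky dszxh bnowy fhgge lbxtr dbeu zqwg rpz xhso iix ctc jvdu ayoe dxcc onlk giv
Final line count: 16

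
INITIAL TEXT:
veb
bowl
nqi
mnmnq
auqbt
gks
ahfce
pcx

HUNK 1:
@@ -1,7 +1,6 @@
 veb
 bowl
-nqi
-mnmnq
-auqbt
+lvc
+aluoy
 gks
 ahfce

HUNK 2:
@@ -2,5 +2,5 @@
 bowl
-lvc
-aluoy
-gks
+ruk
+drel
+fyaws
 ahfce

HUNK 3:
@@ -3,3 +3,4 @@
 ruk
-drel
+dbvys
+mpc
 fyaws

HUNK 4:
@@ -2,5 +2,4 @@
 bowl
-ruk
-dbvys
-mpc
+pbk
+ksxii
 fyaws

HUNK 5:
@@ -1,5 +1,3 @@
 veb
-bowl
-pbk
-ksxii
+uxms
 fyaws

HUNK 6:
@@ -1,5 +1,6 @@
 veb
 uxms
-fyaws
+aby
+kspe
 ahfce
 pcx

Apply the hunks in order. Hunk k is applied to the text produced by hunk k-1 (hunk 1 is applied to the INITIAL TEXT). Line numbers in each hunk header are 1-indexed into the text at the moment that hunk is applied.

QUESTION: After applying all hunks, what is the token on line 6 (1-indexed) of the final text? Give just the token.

Hunk 1: at line 1 remove [nqi,mnmnq,auqbt] add [lvc,aluoy] -> 7 lines: veb bowl lvc aluoy gks ahfce pcx
Hunk 2: at line 2 remove [lvc,aluoy,gks] add [ruk,drel,fyaws] -> 7 lines: veb bowl ruk drel fyaws ahfce pcx
Hunk 3: at line 3 remove [drel] add [dbvys,mpc] -> 8 lines: veb bowl ruk dbvys mpc fyaws ahfce pcx
Hunk 4: at line 2 remove [ruk,dbvys,mpc] add [pbk,ksxii] -> 7 lines: veb bowl pbk ksxii fyaws ahfce pcx
Hunk 5: at line 1 remove [bowl,pbk,ksxii] add [uxms] -> 5 lines: veb uxms fyaws ahfce pcx
Hunk 6: at line 1 remove [fyaws] add [aby,kspe] -> 6 lines: veb uxms aby kspe ahfce pcx
Final line 6: pcx

Answer: pcx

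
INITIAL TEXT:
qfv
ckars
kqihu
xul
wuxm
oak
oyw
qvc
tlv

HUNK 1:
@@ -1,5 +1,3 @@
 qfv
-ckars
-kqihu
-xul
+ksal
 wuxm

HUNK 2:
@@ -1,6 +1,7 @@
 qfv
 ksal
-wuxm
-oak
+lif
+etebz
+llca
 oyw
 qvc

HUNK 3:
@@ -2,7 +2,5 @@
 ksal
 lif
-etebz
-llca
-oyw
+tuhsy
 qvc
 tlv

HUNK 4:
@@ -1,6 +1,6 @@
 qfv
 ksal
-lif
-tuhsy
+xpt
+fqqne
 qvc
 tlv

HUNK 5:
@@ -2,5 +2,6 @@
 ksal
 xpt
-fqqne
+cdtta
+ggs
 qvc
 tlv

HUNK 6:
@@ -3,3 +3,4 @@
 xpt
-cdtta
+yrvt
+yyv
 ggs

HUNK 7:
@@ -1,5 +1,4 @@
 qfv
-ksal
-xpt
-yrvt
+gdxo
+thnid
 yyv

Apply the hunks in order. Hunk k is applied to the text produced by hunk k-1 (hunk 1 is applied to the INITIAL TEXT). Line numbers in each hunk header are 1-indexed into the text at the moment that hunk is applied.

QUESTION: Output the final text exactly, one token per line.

Hunk 1: at line 1 remove [ckars,kqihu,xul] add [ksal] -> 7 lines: qfv ksal wuxm oak oyw qvc tlv
Hunk 2: at line 1 remove [wuxm,oak] add [lif,etebz,llca] -> 8 lines: qfv ksal lif etebz llca oyw qvc tlv
Hunk 3: at line 2 remove [etebz,llca,oyw] add [tuhsy] -> 6 lines: qfv ksal lif tuhsy qvc tlv
Hunk 4: at line 1 remove [lif,tuhsy] add [xpt,fqqne] -> 6 lines: qfv ksal xpt fqqne qvc tlv
Hunk 5: at line 2 remove [fqqne] add [cdtta,ggs] -> 7 lines: qfv ksal xpt cdtta ggs qvc tlv
Hunk 6: at line 3 remove [cdtta] add [yrvt,yyv] -> 8 lines: qfv ksal xpt yrvt yyv ggs qvc tlv
Hunk 7: at line 1 remove [ksal,xpt,yrvt] add [gdxo,thnid] -> 7 lines: qfv gdxo thnid yyv ggs qvc tlv

Answer: qfv
gdxo
thnid
yyv
ggs
qvc
tlv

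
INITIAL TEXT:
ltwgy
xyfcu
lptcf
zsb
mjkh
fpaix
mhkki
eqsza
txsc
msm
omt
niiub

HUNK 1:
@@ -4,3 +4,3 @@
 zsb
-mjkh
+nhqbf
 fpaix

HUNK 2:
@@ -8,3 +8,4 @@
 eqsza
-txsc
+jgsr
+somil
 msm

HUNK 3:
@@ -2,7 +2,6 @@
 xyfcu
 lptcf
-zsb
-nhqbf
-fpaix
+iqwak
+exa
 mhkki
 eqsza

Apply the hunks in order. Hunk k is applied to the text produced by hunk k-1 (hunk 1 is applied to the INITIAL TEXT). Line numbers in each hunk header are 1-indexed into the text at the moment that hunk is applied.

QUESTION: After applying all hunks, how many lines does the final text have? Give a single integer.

Answer: 12

Derivation:
Hunk 1: at line 4 remove [mjkh] add [nhqbf] -> 12 lines: ltwgy xyfcu lptcf zsb nhqbf fpaix mhkki eqsza txsc msm omt niiub
Hunk 2: at line 8 remove [txsc] add [jgsr,somil] -> 13 lines: ltwgy xyfcu lptcf zsb nhqbf fpaix mhkki eqsza jgsr somil msm omt niiub
Hunk 3: at line 2 remove [zsb,nhqbf,fpaix] add [iqwak,exa] -> 12 lines: ltwgy xyfcu lptcf iqwak exa mhkki eqsza jgsr somil msm omt niiub
Final line count: 12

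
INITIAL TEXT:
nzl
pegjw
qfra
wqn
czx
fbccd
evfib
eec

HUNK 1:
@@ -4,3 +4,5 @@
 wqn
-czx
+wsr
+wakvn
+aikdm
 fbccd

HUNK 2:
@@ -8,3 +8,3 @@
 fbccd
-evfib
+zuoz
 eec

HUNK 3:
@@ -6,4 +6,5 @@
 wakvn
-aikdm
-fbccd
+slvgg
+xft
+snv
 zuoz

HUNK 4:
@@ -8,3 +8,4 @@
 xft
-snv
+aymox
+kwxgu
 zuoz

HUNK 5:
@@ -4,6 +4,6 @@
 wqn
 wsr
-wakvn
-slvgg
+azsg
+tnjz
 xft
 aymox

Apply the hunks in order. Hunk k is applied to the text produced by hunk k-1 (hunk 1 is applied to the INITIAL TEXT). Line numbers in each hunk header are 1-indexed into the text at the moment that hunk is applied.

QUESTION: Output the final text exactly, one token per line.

Answer: nzl
pegjw
qfra
wqn
wsr
azsg
tnjz
xft
aymox
kwxgu
zuoz
eec

Derivation:
Hunk 1: at line 4 remove [czx] add [wsr,wakvn,aikdm] -> 10 lines: nzl pegjw qfra wqn wsr wakvn aikdm fbccd evfib eec
Hunk 2: at line 8 remove [evfib] add [zuoz] -> 10 lines: nzl pegjw qfra wqn wsr wakvn aikdm fbccd zuoz eec
Hunk 3: at line 6 remove [aikdm,fbccd] add [slvgg,xft,snv] -> 11 lines: nzl pegjw qfra wqn wsr wakvn slvgg xft snv zuoz eec
Hunk 4: at line 8 remove [snv] add [aymox,kwxgu] -> 12 lines: nzl pegjw qfra wqn wsr wakvn slvgg xft aymox kwxgu zuoz eec
Hunk 5: at line 4 remove [wakvn,slvgg] add [azsg,tnjz] -> 12 lines: nzl pegjw qfra wqn wsr azsg tnjz xft aymox kwxgu zuoz eec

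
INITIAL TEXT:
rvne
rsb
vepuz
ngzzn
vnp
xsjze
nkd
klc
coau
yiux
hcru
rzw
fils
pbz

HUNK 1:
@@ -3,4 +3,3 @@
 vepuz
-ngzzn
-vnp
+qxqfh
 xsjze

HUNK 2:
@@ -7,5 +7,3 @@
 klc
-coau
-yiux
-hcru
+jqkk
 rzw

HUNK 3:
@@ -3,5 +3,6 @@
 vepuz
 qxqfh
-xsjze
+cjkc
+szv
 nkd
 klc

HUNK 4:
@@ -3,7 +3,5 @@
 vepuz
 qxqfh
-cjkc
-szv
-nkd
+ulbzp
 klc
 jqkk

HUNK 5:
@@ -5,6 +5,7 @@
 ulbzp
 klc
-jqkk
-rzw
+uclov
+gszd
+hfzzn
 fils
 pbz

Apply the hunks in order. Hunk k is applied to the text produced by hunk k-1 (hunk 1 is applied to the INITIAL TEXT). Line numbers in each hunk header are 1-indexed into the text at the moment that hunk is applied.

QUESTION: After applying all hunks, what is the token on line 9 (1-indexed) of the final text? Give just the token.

Hunk 1: at line 3 remove [ngzzn,vnp] add [qxqfh] -> 13 lines: rvne rsb vepuz qxqfh xsjze nkd klc coau yiux hcru rzw fils pbz
Hunk 2: at line 7 remove [coau,yiux,hcru] add [jqkk] -> 11 lines: rvne rsb vepuz qxqfh xsjze nkd klc jqkk rzw fils pbz
Hunk 3: at line 3 remove [xsjze] add [cjkc,szv] -> 12 lines: rvne rsb vepuz qxqfh cjkc szv nkd klc jqkk rzw fils pbz
Hunk 4: at line 3 remove [cjkc,szv,nkd] add [ulbzp] -> 10 lines: rvne rsb vepuz qxqfh ulbzp klc jqkk rzw fils pbz
Hunk 5: at line 5 remove [jqkk,rzw] add [uclov,gszd,hfzzn] -> 11 lines: rvne rsb vepuz qxqfh ulbzp klc uclov gszd hfzzn fils pbz
Final line 9: hfzzn

Answer: hfzzn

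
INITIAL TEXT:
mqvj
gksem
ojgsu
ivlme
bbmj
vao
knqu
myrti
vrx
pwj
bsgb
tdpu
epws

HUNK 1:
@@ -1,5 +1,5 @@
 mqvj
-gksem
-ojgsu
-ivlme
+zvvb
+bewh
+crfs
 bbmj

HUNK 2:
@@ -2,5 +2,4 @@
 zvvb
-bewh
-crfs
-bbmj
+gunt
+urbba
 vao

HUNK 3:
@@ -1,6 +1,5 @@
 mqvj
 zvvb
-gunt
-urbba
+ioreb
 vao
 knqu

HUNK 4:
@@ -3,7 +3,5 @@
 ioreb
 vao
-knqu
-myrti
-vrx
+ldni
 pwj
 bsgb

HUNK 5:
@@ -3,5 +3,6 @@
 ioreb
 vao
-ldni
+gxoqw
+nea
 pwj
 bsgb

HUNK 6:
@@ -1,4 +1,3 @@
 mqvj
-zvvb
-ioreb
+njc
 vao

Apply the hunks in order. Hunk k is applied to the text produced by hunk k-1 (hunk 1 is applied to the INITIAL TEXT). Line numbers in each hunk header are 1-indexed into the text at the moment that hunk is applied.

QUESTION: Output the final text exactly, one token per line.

Answer: mqvj
njc
vao
gxoqw
nea
pwj
bsgb
tdpu
epws

Derivation:
Hunk 1: at line 1 remove [gksem,ojgsu,ivlme] add [zvvb,bewh,crfs] -> 13 lines: mqvj zvvb bewh crfs bbmj vao knqu myrti vrx pwj bsgb tdpu epws
Hunk 2: at line 2 remove [bewh,crfs,bbmj] add [gunt,urbba] -> 12 lines: mqvj zvvb gunt urbba vao knqu myrti vrx pwj bsgb tdpu epws
Hunk 3: at line 1 remove [gunt,urbba] add [ioreb] -> 11 lines: mqvj zvvb ioreb vao knqu myrti vrx pwj bsgb tdpu epws
Hunk 4: at line 3 remove [knqu,myrti,vrx] add [ldni] -> 9 lines: mqvj zvvb ioreb vao ldni pwj bsgb tdpu epws
Hunk 5: at line 3 remove [ldni] add [gxoqw,nea] -> 10 lines: mqvj zvvb ioreb vao gxoqw nea pwj bsgb tdpu epws
Hunk 6: at line 1 remove [zvvb,ioreb] add [njc] -> 9 lines: mqvj njc vao gxoqw nea pwj bsgb tdpu epws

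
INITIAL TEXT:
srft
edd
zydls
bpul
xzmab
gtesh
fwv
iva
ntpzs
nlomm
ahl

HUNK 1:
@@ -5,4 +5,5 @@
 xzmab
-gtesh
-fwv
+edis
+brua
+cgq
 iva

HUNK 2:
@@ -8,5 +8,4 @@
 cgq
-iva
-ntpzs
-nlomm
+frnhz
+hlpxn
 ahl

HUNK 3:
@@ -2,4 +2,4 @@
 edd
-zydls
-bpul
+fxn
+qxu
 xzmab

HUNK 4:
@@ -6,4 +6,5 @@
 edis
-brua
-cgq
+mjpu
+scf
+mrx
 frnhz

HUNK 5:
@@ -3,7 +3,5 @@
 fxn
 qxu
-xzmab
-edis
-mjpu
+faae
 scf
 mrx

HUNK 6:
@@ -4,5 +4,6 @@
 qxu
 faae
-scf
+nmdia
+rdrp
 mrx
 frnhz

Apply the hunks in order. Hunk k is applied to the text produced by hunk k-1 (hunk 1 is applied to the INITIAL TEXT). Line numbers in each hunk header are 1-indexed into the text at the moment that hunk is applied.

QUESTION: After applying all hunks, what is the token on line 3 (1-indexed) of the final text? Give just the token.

Answer: fxn

Derivation:
Hunk 1: at line 5 remove [gtesh,fwv] add [edis,brua,cgq] -> 12 lines: srft edd zydls bpul xzmab edis brua cgq iva ntpzs nlomm ahl
Hunk 2: at line 8 remove [iva,ntpzs,nlomm] add [frnhz,hlpxn] -> 11 lines: srft edd zydls bpul xzmab edis brua cgq frnhz hlpxn ahl
Hunk 3: at line 2 remove [zydls,bpul] add [fxn,qxu] -> 11 lines: srft edd fxn qxu xzmab edis brua cgq frnhz hlpxn ahl
Hunk 4: at line 6 remove [brua,cgq] add [mjpu,scf,mrx] -> 12 lines: srft edd fxn qxu xzmab edis mjpu scf mrx frnhz hlpxn ahl
Hunk 5: at line 3 remove [xzmab,edis,mjpu] add [faae] -> 10 lines: srft edd fxn qxu faae scf mrx frnhz hlpxn ahl
Hunk 6: at line 4 remove [scf] add [nmdia,rdrp] -> 11 lines: srft edd fxn qxu faae nmdia rdrp mrx frnhz hlpxn ahl
Final line 3: fxn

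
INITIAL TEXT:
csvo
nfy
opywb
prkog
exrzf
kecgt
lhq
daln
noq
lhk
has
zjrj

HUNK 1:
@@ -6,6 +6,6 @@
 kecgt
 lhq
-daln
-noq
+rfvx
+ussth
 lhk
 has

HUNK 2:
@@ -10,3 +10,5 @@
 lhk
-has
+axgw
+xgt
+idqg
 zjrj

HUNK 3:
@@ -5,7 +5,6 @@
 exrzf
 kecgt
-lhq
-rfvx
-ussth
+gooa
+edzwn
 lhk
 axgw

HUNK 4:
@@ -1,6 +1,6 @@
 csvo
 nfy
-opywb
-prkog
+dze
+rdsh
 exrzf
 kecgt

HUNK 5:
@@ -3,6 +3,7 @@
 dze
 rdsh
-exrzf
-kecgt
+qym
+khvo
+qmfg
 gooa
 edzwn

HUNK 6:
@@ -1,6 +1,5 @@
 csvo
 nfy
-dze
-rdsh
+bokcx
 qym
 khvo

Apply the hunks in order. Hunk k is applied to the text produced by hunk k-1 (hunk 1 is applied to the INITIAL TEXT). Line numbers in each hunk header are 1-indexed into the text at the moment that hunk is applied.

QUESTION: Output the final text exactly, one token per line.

Hunk 1: at line 6 remove [daln,noq] add [rfvx,ussth] -> 12 lines: csvo nfy opywb prkog exrzf kecgt lhq rfvx ussth lhk has zjrj
Hunk 2: at line 10 remove [has] add [axgw,xgt,idqg] -> 14 lines: csvo nfy opywb prkog exrzf kecgt lhq rfvx ussth lhk axgw xgt idqg zjrj
Hunk 3: at line 5 remove [lhq,rfvx,ussth] add [gooa,edzwn] -> 13 lines: csvo nfy opywb prkog exrzf kecgt gooa edzwn lhk axgw xgt idqg zjrj
Hunk 4: at line 1 remove [opywb,prkog] add [dze,rdsh] -> 13 lines: csvo nfy dze rdsh exrzf kecgt gooa edzwn lhk axgw xgt idqg zjrj
Hunk 5: at line 3 remove [exrzf,kecgt] add [qym,khvo,qmfg] -> 14 lines: csvo nfy dze rdsh qym khvo qmfg gooa edzwn lhk axgw xgt idqg zjrj
Hunk 6: at line 1 remove [dze,rdsh] add [bokcx] -> 13 lines: csvo nfy bokcx qym khvo qmfg gooa edzwn lhk axgw xgt idqg zjrj

Answer: csvo
nfy
bokcx
qym
khvo
qmfg
gooa
edzwn
lhk
axgw
xgt
idqg
zjrj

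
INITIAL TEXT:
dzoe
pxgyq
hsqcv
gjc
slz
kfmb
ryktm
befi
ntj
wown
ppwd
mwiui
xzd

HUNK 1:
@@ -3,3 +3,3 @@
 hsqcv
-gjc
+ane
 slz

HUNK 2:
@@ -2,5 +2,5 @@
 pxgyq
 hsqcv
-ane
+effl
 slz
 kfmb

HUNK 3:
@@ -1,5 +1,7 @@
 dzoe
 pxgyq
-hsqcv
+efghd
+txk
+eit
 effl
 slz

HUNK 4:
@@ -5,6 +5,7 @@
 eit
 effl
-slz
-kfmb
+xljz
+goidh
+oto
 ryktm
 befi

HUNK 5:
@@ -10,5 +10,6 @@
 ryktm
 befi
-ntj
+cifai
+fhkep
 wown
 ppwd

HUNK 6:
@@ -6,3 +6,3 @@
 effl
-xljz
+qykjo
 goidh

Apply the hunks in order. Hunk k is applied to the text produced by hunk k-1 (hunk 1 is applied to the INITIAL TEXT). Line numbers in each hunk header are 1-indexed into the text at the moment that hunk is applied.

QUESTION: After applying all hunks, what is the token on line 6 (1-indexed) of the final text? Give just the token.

Hunk 1: at line 3 remove [gjc] add [ane] -> 13 lines: dzoe pxgyq hsqcv ane slz kfmb ryktm befi ntj wown ppwd mwiui xzd
Hunk 2: at line 2 remove [ane] add [effl] -> 13 lines: dzoe pxgyq hsqcv effl slz kfmb ryktm befi ntj wown ppwd mwiui xzd
Hunk 3: at line 1 remove [hsqcv] add [efghd,txk,eit] -> 15 lines: dzoe pxgyq efghd txk eit effl slz kfmb ryktm befi ntj wown ppwd mwiui xzd
Hunk 4: at line 5 remove [slz,kfmb] add [xljz,goidh,oto] -> 16 lines: dzoe pxgyq efghd txk eit effl xljz goidh oto ryktm befi ntj wown ppwd mwiui xzd
Hunk 5: at line 10 remove [ntj] add [cifai,fhkep] -> 17 lines: dzoe pxgyq efghd txk eit effl xljz goidh oto ryktm befi cifai fhkep wown ppwd mwiui xzd
Hunk 6: at line 6 remove [xljz] add [qykjo] -> 17 lines: dzoe pxgyq efghd txk eit effl qykjo goidh oto ryktm befi cifai fhkep wown ppwd mwiui xzd
Final line 6: effl

Answer: effl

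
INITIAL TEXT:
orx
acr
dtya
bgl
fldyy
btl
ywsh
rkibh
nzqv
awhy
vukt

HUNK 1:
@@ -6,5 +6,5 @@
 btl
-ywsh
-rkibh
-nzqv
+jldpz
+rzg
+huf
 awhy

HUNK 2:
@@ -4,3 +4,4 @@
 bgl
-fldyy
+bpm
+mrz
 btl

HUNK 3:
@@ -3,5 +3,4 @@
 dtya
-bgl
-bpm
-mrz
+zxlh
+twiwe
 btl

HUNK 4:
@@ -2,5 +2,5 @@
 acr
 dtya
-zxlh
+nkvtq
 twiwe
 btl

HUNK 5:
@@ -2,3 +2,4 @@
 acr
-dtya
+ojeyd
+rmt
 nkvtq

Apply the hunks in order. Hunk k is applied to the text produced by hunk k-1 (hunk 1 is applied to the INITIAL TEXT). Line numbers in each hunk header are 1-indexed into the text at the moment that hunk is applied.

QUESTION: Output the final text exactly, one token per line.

Answer: orx
acr
ojeyd
rmt
nkvtq
twiwe
btl
jldpz
rzg
huf
awhy
vukt

Derivation:
Hunk 1: at line 6 remove [ywsh,rkibh,nzqv] add [jldpz,rzg,huf] -> 11 lines: orx acr dtya bgl fldyy btl jldpz rzg huf awhy vukt
Hunk 2: at line 4 remove [fldyy] add [bpm,mrz] -> 12 lines: orx acr dtya bgl bpm mrz btl jldpz rzg huf awhy vukt
Hunk 3: at line 3 remove [bgl,bpm,mrz] add [zxlh,twiwe] -> 11 lines: orx acr dtya zxlh twiwe btl jldpz rzg huf awhy vukt
Hunk 4: at line 2 remove [zxlh] add [nkvtq] -> 11 lines: orx acr dtya nkvtq twiwe btl jldpz rzg huf awhy vukt
Hunk 5: at line 2 remove [dtya] add [ojeyd,rmt] -> 12 lines: orx acr ojeyd rmt nkvtq twiwe btl jldpz rzg huf awhy vukt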